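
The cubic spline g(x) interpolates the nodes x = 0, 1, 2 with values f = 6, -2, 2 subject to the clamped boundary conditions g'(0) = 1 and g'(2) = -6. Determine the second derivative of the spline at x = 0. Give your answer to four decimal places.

Write m_i for g''(x_i). With h_i = 1, 1 and divided differences Δ_i = -8, 4, the continuity of g' gives the tridiagonal system
  1·m_0 + 4·m_1 + 1·m_2 = 6(Δ_1 - Δ_0) = 72
Clamped end conditions give two more equations: 2h_0·m_0 + h_0·m_1 = 6(Δ_0 - g'(0)) = -54 and h_1·m_1 + 2h_1·m_2 = 6(g'(2) - Δ_1) = -60.
Forward elimination and back-substitution give m_0 = -97/2, m_1 = 43, m_2 = -103/2.

-48.5000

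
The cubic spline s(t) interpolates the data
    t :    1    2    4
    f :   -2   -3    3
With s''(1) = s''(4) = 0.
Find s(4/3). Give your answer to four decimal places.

-2.5309

Let M_i = s''(x_i). Step sizes h_i = 1, 2; slopes of the chords Δ_i = (y_(i+1) - y_i)/h_i = -1, 3.
  1·M_0 + 6·M_1 + 2·M_2 = 6(Δ_1 - Δ_0) = 24
Natural end conditions: M_0 = M_2 = 0.
Solving the tridiagonal system: M_0 = 0, M_1 = 4, M_2 = 0.
On [1, 2], s(t) = -2 - 5/3·(t - 1) + 0·(t - 1)² + 2/3·(t - 1)³.
With (t - 1) = 1/3: s(4/3) = -205/81.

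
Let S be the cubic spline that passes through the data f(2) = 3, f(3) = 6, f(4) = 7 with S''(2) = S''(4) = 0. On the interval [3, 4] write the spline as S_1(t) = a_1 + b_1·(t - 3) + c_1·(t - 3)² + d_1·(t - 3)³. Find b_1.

Put M_i = S'' at the i-th knot. Here h = (1, 1) and Δ = (3, 1), so the interior equations h_(i-1)·M_(i-1) + 2(h_(i-1)+h_i)·M_i + h_i·M_(i+1) = 6(Δ_i − Δ_(i-1)) read
  1·M_0 + 4·M_1 + 1·M_2 = 6(Δ_1 - Δ_0) = -12
Natural end conditions: M_0 = M_2 = 0.
Solving: M_0 = 0, M_1 = -3, M_2 = 0.
On [3, 4], with S_1(t) = a_1 + b_1·(t - 3) + c_1·(t - 3)² + d_1·(t - 3)³: c_1 = M_1/2 = -3/2, d_1 = (M_2 - M_1)/(6h_1) = 1/2, b_1 = Δ_1 - h_1(2M_1 + M_2)/6 = 2.

2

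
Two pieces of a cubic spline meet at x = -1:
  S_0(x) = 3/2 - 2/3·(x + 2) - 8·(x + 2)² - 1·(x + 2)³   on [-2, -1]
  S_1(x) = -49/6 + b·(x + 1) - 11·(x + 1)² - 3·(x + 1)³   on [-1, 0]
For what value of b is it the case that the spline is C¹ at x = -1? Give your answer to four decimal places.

S_0'(x) = -2/3 - 16·(x + 2) - 3·(x + 2)², so S_0'(-1) = -59/3. On the right, S_1'(-1) = b, so b = -59/3.

-19.6667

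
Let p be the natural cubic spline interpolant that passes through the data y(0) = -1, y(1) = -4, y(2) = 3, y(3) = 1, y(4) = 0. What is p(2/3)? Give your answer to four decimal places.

-4.2368

Let M_i = p''(x_i). Step sizes h_i = 1, 1, 1, 1; slopes of the chords Δ_i = (y_(i+1) - y_i)/h_i = -3, 7, -2, -1.
  1·M_0 + 4·M_1 + 1·M_2 = 6(Δ_1 - Δ_0) = 60
  1·M_1 + 4·M_2 + 1·M_3 = 6(Δ_2 - Δ_1) = -54
  1·M_2 + 4·M_3 + 1·M_4 = 6(Δ_3 - Δ_2) = 6
Natural end conditions: M_0 = M_4 = 0.
Solving the tridiagonal system: M_0 = 0, M_1 = 561/28, M_2 = -141/7, M_3 = 183/28, M_4 = 0.
On [0, 1], p(x) = -1 - 355/56·x + 0·x² + 187/56·x³.
With x = 2/3: p(2/3) = -3203/756.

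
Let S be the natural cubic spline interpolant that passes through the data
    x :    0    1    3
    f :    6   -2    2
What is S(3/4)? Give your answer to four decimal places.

-0.5469

With M_i denoting the second derivative at x_i, h_i = 1, 2, and Δ_i = (y_(i+1) − y_i)/h_i = -8, 2:
  1·M_0 + 6·M_1 + 2·M_2 = 6(Δ_1 - Δ_0) = 60
Natural end conditions: M_0 = M_2 = 0.
Solving the tridiagonal system: M_0 = 0, M_1 = 10, M_2 = 0.
On [0, 1], S(x) = 6 - 29/3·x + 0·x² + 5/3·x³.
With x = 3/4: S(3/4) = -35/64.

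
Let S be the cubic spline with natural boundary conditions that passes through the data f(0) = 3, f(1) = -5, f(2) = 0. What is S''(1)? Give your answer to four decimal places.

Put σ_i = S'' at the i-th knot. Here h = (1, 1) and Δ = (-8, 5), so the interior equations h_(i-1)·σ_(i-1) + 2(h_(i-1)+h_i)·σ_i + h_i·σ_(i+1) = 6(Δ_i − Δ_(i-1)) read
  1·σ_0 + 4·σ_1 + 1·σ_2 = 6(Δ_1 - Δ_0) = 78
Natural end conditions: σ_0 = σ_2 = 0.
Solving the tridiagonal system: σ_0 = 0, σ_1 = 39/2, σ_2 = 0.

19.5000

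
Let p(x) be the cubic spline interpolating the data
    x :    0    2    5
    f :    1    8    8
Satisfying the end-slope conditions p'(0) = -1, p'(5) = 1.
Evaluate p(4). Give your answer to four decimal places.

8.2778

Write M_i for p''(x_i). With h_i = 2, 3 and divided differences Δ_i = 7/2, 0, the continuity of p' gives the tridiagonal system
  2·M_0 + 10·M_1 + 3·M_2 = 6(Δ_1 - Δ_0) = -21
Clamped end conditions give two more equations: 2h_0·M_0 + h_0·M_1 = 6(Δ_0 - p'(0)) = 27 and h_1·M_1 + 2h_1·M_2 = 6(p'(5) - Δ_1) = 6.
Solving the tridiagonal system: M_0 = 37/4, M_1 = -5, M_2 = 7/2.
On [2, 5], p(x) = 8 + 13/4·(x - 2) - 5/2·(x - 2)² + 17/36·(x - 2)³.
With (x - 2) = 2: p(4) = 149/18.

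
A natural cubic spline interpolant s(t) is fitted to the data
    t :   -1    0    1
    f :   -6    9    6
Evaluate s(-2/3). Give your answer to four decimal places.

Let M_i = s''(x_i). Step sizes h_i = 1, 1; slopes of the chords Δ_i = (y_(i+1) - y_i)/h_i = 15, -3.
  1·M_0 + 4·M_1 + 1·M_2 = 6(Δ_1 - Δ_0) = -108
Natural end conditions: M_0 = M_2 = 0.
Forward elimination and back-substitution give M_0 = 0, M_1 = -27, M_2 = 0.
On [-1, 0], s(t) = -6 + 39/2·(t + 1) + 0·(t + 1)² - 9/2·(t + 1)³.
With (t + 1) = 1/3: s(-2/3) = 1/3.

0.3333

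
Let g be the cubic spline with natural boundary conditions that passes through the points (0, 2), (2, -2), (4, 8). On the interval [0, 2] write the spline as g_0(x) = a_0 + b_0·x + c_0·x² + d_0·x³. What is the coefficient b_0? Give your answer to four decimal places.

Let σ_i = g''(x_i). Step sizes h_i = 2, 2; slopes of the chords Δ_i = (y_(i+1) - y_i)/h_i = -2, 5.
  2·σ_0 + 8·σ_1 + 2·σ_2 = 6(Δ_1 - Δ_0) = 42
Natural end conditions: σ_0 = σ_2 = 0.
Forward elimination and back-substitution give σ_0 = 0, σ_1 = 21/4, σ_2 = 0.
On [0, 2], with g_0(x) = a_0 + b_0·x + c_0·x² + d_0·x³: c_0 = σ_0/2 = 0, d_0 = (σ_1 - σ_0)/(6h_0) = 7/16, b_0 = Δ_0 - h_0(2σ_0 + σ_1)/6 = -15/4.

-3.7500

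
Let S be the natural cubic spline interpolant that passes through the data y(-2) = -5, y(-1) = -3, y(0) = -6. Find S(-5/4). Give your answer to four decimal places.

Let M_i = S''(x_i). Step sizes h_i = 1, 1; slopes of the chords Δ_i = (y_(i+1) - y_i)/h_i = 2, -3.
  1·M_0 + 4·M_1 + 1·M_2 = 6(Δ_1 - Δ_0) = -30
Natural end conditions: M_0 = M_2 = 0.
Solving the tridiagonal system: M_0 = 0, M_1 = -15/2, M_2 = 0.
On [-2, -1], S(x) = -5 + 13/4·(x + 2) + 0·(x + 2)² - 5/4·(x + 2)³.
With (x + 2) = 3/4: S(-5/4) = -791/256.

-3.0898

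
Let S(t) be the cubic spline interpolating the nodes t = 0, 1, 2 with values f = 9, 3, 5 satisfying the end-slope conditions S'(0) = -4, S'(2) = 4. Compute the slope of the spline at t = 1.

With M_i denoting the second derivative at x_i, h_i = 1, 1, and Δ_i = (y_(i+1) − y_i)/h_i = -6, 2:
  1·M_0 + 4·M_1 + 1·M_2 = 6(Δ_1 - Δ_0) = 48
Clamped end conditions give two more equations: 2h_0·M_0 + h_0·M_1 = 6(Δ_0 - S'(0)) = -12 and h_1·M_1 + 2h_1·M_2 = 6(S'(2) - Δ_1) = 12.
Solving the tridiagonal system: M_0 = -14, M_1 = 16, M_2 = -2.
On [1, 2], S'(t) = b_1 + 2c_1·(t - 1) + 3d_1·(t - 1)² with b_1 = Δ_1 - h_1(2M_1 + M_2)/6 = -3, c_1 = M_1/2 = 8, d_1 = (M_2 - M_1)/(6h_1) = -3. So S'(1) = -3.

-3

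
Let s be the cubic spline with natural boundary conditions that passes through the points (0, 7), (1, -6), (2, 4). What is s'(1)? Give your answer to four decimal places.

Let m_i = s''(x_i). Step sizes h_i = 1, 1; slopes of the chords Δ_i = (y_(i+1) - y_i)/h_i = -13, 10.
  1·m_0 + 4·m_1 + 1·m_2 = 6(Δ_1 - Δ_0) = 138
Natural end conditions: m_0 = m_2 = 0.
Solving: m_0 = 0, m_1 = 69/2, m_2 = 0.
On [1, 2], s'(t) = b_1 + 2c_1·(t - 1) + 3d_1·(t - 1)² with b_1 = Δ_1 - h_1(2m_1 + m_2)/6 = -3/2, c_1 = m_1/2 = 69/4, d_1 = (m_2 - m_1)/(6h_1) = -23/4. So s'(1) = -3/2.

-1.5000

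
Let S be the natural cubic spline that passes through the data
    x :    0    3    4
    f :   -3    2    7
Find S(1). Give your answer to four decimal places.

Put M_i = S'' at the i-th knot. Here h = (3, 1) and Δ = (5/3, 5), so the interior equations h_(i-1)·M_(i-1) + 2(h_(i-1)+h_i)·M_i + h_i·M_(i+1) = 6(Δ_i − Δ_(i-1)) read
  3·M_0 + 8·M_1 + 1·M_2 = 6(Δ_1 - Δ_0) = 20
Natural end conditions: M_0 = M_2 = 0.
Solving: M_0 = 0, M_1 = 5/2, M_2 = 0.
On [0, 3], S(x) = -3 + 5/12·x + 0·x² + 5/36·x³.
With x = 1: S(1) = -22/9.

-2.4444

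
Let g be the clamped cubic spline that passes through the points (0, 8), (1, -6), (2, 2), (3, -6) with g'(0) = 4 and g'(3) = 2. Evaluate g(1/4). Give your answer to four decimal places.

Let σ_i = g''(x_i). Step sizes h_i = 1, 1, 1; slopes of the chords Δ_i = (y_(i+1) - y_i)/h_i = -14, 8, -8.
  1·σ_0 + 4·σ_1 + 1·σ_2 = 6(Δ_1 - Δ_0) = 132
  1·σ_1 + 4·σ_2 + 1·σ_3 = 6(Δ_2 - Δ_1) = -96
Clamped end conditions give two more equations: 2h_0·σ_0 + h_0·σ_1 = 6(Δ_0 - g'(0)) = -108 and h_2·σ_2 + 2h_2·σ_3 = 6(g'(3) - Δ_2) = 60.
Forward elimination and back-substitution give σ_0 = -1328/15, σ_1 = 1036/15, σ_2 = -836/15, σ_3 = 868/15.
On [0, 1], g(x) = 8 + 4·x - 664/15·x² + 394/15·x³.
With x = 1/4: g(1/4) = 1063/160.

6.6438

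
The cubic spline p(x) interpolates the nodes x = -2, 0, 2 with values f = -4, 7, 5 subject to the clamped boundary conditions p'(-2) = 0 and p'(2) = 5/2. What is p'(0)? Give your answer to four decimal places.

2.7500

Put m_i = p'' at the i-th knot. Here h = (2, 2) and Δ = (11/2, -1), so the interior equations h_(i-1)·m_(i-1) + 2(h_(i-1)+h_i)·m_i + h_i·m_(i+1) = 6(Δ_i − Δ_(i-1)) read
  2·m_0 + 8·m_1 + 2·m_2 = 6(Δ_1 - Δ_0) = -39
Clamped end conditions give two more equations: 2h_0·m_0 + h_0·m_1 = 6(Δ_0 - p'(-2)) = 33 and h_1·m_1 + 2h_1·m_2 = 6(p'(2) - Δ_1) = 21.
Solving: m_0 = 55/4, m_1 = -11, m_2 = 43/4.
On [0, 2], p'(x) = b_1 + 2c_1·x + 3d_1·x² with b_1 = Δ_1 - h_1(2m_1 + m_2)/6 = 11/4, c_1 = m_1/2 = -11/2, d_1 = (m_2 - m_1)/(6h_1) = 29/16. So p'(0) = 11/4.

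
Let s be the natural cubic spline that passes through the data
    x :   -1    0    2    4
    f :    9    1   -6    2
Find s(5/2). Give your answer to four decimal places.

With M_i denoting the second derivative at x_i, h_i = 1, 2, 2, and Δ_i = (y_(i+1) − y_i)/h_i = -8, -7/2, 4:
  1·M_0 + 6·M_1 + 2·M_2 = 6(Δ_1 - Δ_0) = 27
  2·M_1 + 8·M_2 + 2·M_3 = 6(Δ_2 - Δ_1) = 45
Natural end conditions: M_0 = M_3 = 0.
Hence M_0 = 0, M_1 = 63/22, M_2 = 54/11, M_3 = 0.
On [2, 4], s(x) = -6 + 8/11·(x - 2) + 27/11·(x - 2)² - 9/22·(x - 2)³.
With (x - 2) = 1/2: s(5/2) = -893/176.

-5.0739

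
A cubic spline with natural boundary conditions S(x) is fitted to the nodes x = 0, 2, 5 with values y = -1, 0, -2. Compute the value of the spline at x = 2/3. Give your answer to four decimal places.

-0.5284

Let M_i = S''(x_i). Step sizes h_i = 2, 3; slopes of the chords Δ_i = (y_(i+1) - y_i)/h_i = 1/2, -2/3.
  2·M_0 + 10·M_1 + 3·M_2 = 6(Δ_1 - Δ_0) = -7
Natural end conditions: M_0 = M_2 = 0.
Hence M_0 = 0, M_1 = -7/10, M_2 = 0.
On [0, 2], S(x) = -1 + 11/15·x + 0·x² - 7/120·x³.
With x = 2/3: S(2/3) = -214/405.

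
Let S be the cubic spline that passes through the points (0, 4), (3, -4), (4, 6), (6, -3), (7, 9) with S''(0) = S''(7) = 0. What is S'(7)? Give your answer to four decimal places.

16.1313

Write m_i for S''(x_i). With h_i = 3, 1, 2, 1 and divided differences Δ_i = -8/3, 10, -9/2, 12, the continuity of S' gives the tridiagonal system
  3·m_0 + 8·m_1 + 1·m_2 = 6(Δ_1 - Δ_0) = 76
  1·m_1 + 6·m_2 + 2·m_3 = 6(Δ_2 - Δ_1) = -87
  2·m_2 + 6·m_3 + 1·m_4 = 6(Δ_3 - Δ_2) = 99
Natural end conditions: m_0 = m_4 = 0.
Solving: m_0 = 0, m_1 = 1576/125, m_2 = -3108/125, m_3 = 6197/250, m_4 = 0.
On [6, 7], S'(x) = b_3 + 2c_3·(x - 6) + 3d_3·(x - 6)² with b_3 = Δ_3 - h_3(2m_3 + m_4)/6 = 2803/750, c_3 = m_3/2 = 6197/500, d_3 = (m_4 - m_3)/(6h_3) = -6197/1500. So S'(7) = 24197/1500.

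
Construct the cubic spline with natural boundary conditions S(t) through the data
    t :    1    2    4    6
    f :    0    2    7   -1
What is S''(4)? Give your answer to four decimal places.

-5.4545

Write σ_i for S''(x_i). With h_i = 1, 2, 2 and divided differences Δ_i = 2, 5/2, -4, the continuity of S' gives the tridiagonal system
  1·σ_0 + 6·σ_1 + 2·σ_2 = 6(Δ_1 - Δ_0) = 3
  2·σ_1 + 8·σ_2 + 2·σ_3 = 6(Δ_2 - Δ_1) = -39
Natural end conditions: σ_0 = σ_3 = 0.
Solving the tridiagonal system: σ_0 = 0, σ_1 = 51/22, σ_2 = -60/11, σ_3 = 0.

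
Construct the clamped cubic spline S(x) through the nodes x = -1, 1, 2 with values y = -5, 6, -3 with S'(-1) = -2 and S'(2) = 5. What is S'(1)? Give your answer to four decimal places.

-7.5833

Let m_i = S''(x_i). Step sizes h_i = 2, 1; slopes of the chords Δ_i = (y_(i+1) - y_i)/h_i = 11/2, -9.
  2·m_0 + 6·m_1 + 1·m_2 = 6(Δ_1 - Δ_0) = -87
Clamped end conditions give two more equations: 2h_0·m_0 + h_0·m_1 = 6(Δ_0 - S'(-1)) = 45 and h_1·m_1 + 2h_1·m_2 = 6(S'(2) - Δ_1) = 84.
Forward elimination and back-substitution give m_0 = 337/12, m_1 = -101/3, m_2 = 353/6.
On [1, 2], S'(x) = b_1 + 2c_1·(x - 1) + 3d_1·(x - 1)² with b_1 = Δ_1 - h_1(2m_1 + m_2)/6 = -91/12, c_1 = m_1/2 = -101/6, d_1 = (m_2 - m_1)/(6h_1) = 185/12. So S'(1) = -91/12.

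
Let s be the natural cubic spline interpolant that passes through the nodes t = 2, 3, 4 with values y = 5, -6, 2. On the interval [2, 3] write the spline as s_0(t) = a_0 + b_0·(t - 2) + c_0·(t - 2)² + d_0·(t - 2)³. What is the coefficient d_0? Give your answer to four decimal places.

With m_i denoting the second derivative at x_i, h_i = 1, 1, and Δ_i = (y_(i+1) − y_i)/h_i = -11, 8:
  1·m_0 + 4·m_1 + 1·m_2 = 6(Δ_1 - Δ_0) = 114
Natural end conditions: m_0 = m_2 = 0.
Solving: m_0 = 0, m_1 = 57/2, m_2 = 0.
On [2, 3], with s_0(t) = a_0 + b_0·(t - 2) + c_0·(t - 2)² + d_0·(t - 2)³: c_0 = m_0/2 = 0, d_0 = (m_1 - m_0)/(6h_0) = 19/4, b_0 = Δ_0 - h_0(2m_0 + m_1)/6 = -63/4.

4.7500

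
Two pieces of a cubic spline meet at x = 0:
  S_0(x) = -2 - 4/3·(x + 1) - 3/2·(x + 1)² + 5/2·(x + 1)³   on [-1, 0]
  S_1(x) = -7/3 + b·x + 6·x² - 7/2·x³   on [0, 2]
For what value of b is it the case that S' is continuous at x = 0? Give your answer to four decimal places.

3.1667

S_0'(x) = -4/3 - 3·(x + 1) + 15/2·(x + 1)², so S_0'(0) = 19/6. On the right, S_1'(0) = b, so b = 19/6.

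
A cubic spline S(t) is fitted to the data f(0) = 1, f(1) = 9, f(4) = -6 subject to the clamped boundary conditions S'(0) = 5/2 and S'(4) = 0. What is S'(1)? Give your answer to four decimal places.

6.1875

With M_i denoting the second derivative at x_i, h_i = 1, 3, and Δ_i = (y_(i+1) − y_i)/h_i = 8, -5:
  1·M_0 + 8·M_1 + 3·M_2 = 6(Δ_1 - Δ_0) = -78
Clamped end conditions give two more equations: 2h_0·M_0 + h_0·M_1 = 6(Δ_0 - S'(0)) = 33 and h_1·M_1 + 2h_1·M_2 = 6(S'(4) - Δ_1) = 30.
Solving the tridiagonal system: M_0 = 205/8, M_1 = -73/4, M_2 = 113/8.
On [1, 4], S'(t) = b_1 + 2c_1·(t - 1) + 3d_1·(t - 1)² with b_1 = Δ_1 - h_1(2M_1 + M_2)/6 = 99/16, c_1 = M_1/2 = -73/8, d_1 = (M_2 - M_1)/(6h_1) = 259/144. So S'(1) = 99/16.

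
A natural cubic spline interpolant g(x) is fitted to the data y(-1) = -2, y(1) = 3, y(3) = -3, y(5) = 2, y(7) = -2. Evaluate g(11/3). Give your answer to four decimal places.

Put σ_i = g'' at the i-th knot. Here h = (2, 2, 2, 2) and Δ = (5/2, -3, 5/2, -2), so the interior equations h_(i-1)·σ_(i-1) + 2(h_(i-1)+h_i)·σ_i + h_i·σ_(i+1) = 6(Δ_i − Δ_(i-1)) read
  2·σ_0 + 8·σ_1 + 2·σ_2 = 6(Δ_1 - Δ_0) = -33
  2·σ_1 + 8·σ_2 + 2·σ_3 = 6(Δ_2 - Δ_1) = 33
  2·σ_2 + 8·σ_3 + 2·σ_4 = 6(Δ_3 - Δ_2) = -27
Natural end conditions: σ_0 = σ_4 = 0.
Forward elimination and back-substitution give σ_0 = 0, σ_1 = -327/56, σ_2 = 48/7, σ_3 = -285/56, σ_4 = 0.
On [3, 5], g(x) = -3 - 3/8·(x - 3) + 24/7·(x - 3)² - 223/224·(x - 3)³.
With (x - 3) = 2/3: g(11/3) = -382/189.

-2.0212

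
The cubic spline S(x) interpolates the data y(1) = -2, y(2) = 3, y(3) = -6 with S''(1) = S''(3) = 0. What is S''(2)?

With M_i denoting the second derivative at x_i, h_i = 1, 1, and Δ_i = (y_(i+1) − y_i)/h_i = 5, -9:
  1·M_0 + 4·M_1 + 1·M_2 = 6(Δ_1 - Δ_0) = -84
Natural end conditions: M_0 = M_2 = 0.
Forward elimination and back-substitution give M_0 = 0, M_1 = -21, M_2 = 0.

-21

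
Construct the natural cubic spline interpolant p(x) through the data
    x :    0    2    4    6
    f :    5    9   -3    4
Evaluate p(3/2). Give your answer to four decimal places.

9.8156

With σ_i denoting the second derivative at x_i, h_i = 2, 2, 2, and Δ_i = (y_(i+1) − y_i)/h_i = 2, -6, 7/2:
  2·σ_0 + 8·σ_1 + 2·σ_2 = 6(Δ_1 - Δ_0) = -48
  2·σ_1 + 8·σ_2 + 2·σ_3 = 6(Δ_2 - Δ_1) = 57
Natural end conditions: σ_0 = σ_3 = 0.
Hence σ_0 = 0, σ_1 = -83/10, σ_2 = 46/5, σ_3 = 0.
On [0, 2], p(x) = 5 + 143/30·x + 0·x² - 83/120·x³.
With x = 3/2: p(3/2) = 3141/320.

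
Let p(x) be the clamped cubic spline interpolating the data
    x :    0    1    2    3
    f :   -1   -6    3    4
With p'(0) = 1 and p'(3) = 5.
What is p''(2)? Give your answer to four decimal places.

-27.7333

Write M_i for p''(x_i). With h_i = 1, 1, 1 and divided differences Δ_i = -5, 9, 1, the continuity of p' gives the tridiagonal system
  1·M_0 + 4·M_1 + 1·M_2 = 6(Δ_1 - Δ_0) = 84
  1·M_1 + 4·M_2 + 1·M_3 = 6(Δ_2 - Δ_1) = -48
Clamped end conditions give two more equations: 2h_0·M_0 + h_0·M_1 = 6(Δ_0 - p'(0)) = -36 and h_2·M_2 + 2h_2·M_3 = 6(p'(3) - Δ_2) = 24.
Solving: M_0 = -548/15, M_1 = 556/15, M_2 = -416/15, M_3 = 388/15.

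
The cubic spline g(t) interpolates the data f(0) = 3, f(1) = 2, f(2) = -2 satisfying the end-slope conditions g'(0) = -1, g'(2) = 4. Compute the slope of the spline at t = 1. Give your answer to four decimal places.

Write M_i for g''(x_i). With h_i = 1, 1 and divided differences Δ_i = -1, -4, the continuity of g' gives the tridiagonal system
  1·M_0 + 4·M_1 + 1·M_2 = 6(Δ_1 - Δ_0) = -18
Clamped end conditions give two more equations: 2h_0·M_0 + h_0·M_1 = 6(Δ_0 - g'(0)) = 0 and h_1·M_1 + 2h_1·M_2 = 6(g'(2) - Δ_1) = 48.
Solving: M_0 = 7, M_1 = -14, M_2 = 31.
On [1, 2], g'(t) = b_1 + 2c_1·(t - 1) + 3d_1·(t - 1)² with b_1 = Δ_1 - h_1(2M_1 + M_2)/6 = -9/2, c_1 = M_1/2 = -7, d_1 = (M_2 - M_1)/(6h_1) = 15/2. So g'(1) = -9/2.

-4.5000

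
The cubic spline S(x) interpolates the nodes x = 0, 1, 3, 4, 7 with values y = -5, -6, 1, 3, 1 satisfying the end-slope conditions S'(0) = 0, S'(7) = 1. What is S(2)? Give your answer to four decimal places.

Let σ_i = S''(x_i). Step sizes h_i = 1, 2, 1, 3; slopes of the chords Δ_i = (y_(i+1) - y_i)/h_i = -1, 7/2, 2, -2/3.
  1·σ_0 + 6·σ_1 + 2·σ_2 = 6(Δ_1 - Δ_0) = 27
  2·σ_1 + 6·σ_2 + 1·σ_3 = 6(Δ_2 - Δ_1) = -9
  1·σ_2 + 8·σ_3 + 3·σ_4 = 6(Δ_3 - Δ_2) = -16
Clamped end conditions give two more equations: 2h_0·σ_0 + h_0·σ_1 = 6(Δ_0 - S'(0)) = -6 and h_3·σ_3 + 2h_3·σ_4 = 6(S'(7) - Δ_3) = 10.
Hence σ_0 = -771/122, σ_1 = 405/61, σ_2 = -795/244, σ_3 = -333/122, σ_4 = 2219/732.
On [1, 3], S(x) = -6 + 39/244·(x - 1) + 405/122·(x - 1)² - 805/976·(x - 1)³.
With (x - 1) = 1: S(2) = -3265/976.

-3.3453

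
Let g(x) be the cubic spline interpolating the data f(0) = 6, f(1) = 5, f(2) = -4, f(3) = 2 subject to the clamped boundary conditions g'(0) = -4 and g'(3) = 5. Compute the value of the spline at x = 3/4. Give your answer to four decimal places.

5.8125

With σ_i denoting the second derivative at x_i, h_i = 1, 1, 1, and Δ_i = (y_(i+1) − y_i)/h_i = -1, -9, 6:
  1·σ_0 + 4·σ_1 + 1·σ_2 = 6(Δ_1 - Δ_0) = -48
  1·σ_1 + 4·σ_2 + 1·σ_3 = 6(Δ_2 - Δ_1) = 90
Clamped end conditions give two more equations: 2h_0·σ_0 + h_0·σ_1 = 6(Δ_0 - g'(0)) = 18 and h_2·σ_2 + 2h_2·σ_3 = 6(g'(3) - Δ_2) = -6.
Forward elimination and back-substitution give σ_0 = 22, σ_1 = -26, σ_2 = 34, σ_3 = -20.
On [0, 1], g(x) = 6 - 4·x + 11·x² - 8·x³.
With x = 3/4: g(3/4) = 93/16.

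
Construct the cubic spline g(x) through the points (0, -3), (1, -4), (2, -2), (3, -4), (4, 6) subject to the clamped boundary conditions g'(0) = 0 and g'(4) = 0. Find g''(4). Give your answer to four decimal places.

Put M_i = g'' at the i-th knot. Here h = (1, 1, 1, 1) and Δ = (-1, 2, -2, 10), so the interior equations h_(i-1)·M_(i-1) + 2(h_(i-1)+h_i)·M_i + h_i·M_(i+1) = 6(Δ_i − Δ_(i-1)) read
  1·M_0 + 4·M_1 + 1·M_2 = 6(Δ_1 - Δ_0) = 18
  1·M_1 + 4·M_2 + 1·M_3 = 6(Δ_2 - Δ_1) = -24
  1·M_2 + 4·M_3 + 1·M_4 = 6(Δ_3 - Δ_2) = 72
Clamped end conditions give two more equations: 2h_0·M_0 + h_0·M_1 = 6(Δ_0 - g'(0)) = -6 and h_3·M_3 + 2h_3·M_4 = 6(g'(4) - Δ_3) = -60.
Solving: M_0 = -237/28, M_1 = 153/14, M_2 = -69/4, M_3 = 477/14, M_4 = -1317/28.

-47.0357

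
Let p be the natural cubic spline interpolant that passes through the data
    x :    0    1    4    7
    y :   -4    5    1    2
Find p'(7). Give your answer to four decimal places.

1.8621

With M_i denoting the second derivative at x_i, h_i = 1, 3, 3, and Δ_i = (y_(i+1) − y_i)/h_i = 9, -4/3, 1/3:
  1·M_0 + 8·M_1 + 3·M_2 = 6(Δ_1 - Δ_0) = -62
  3·M_1 + 12·M_2 + 3·M_3 = 6(Δ_2 - Δ_1) = 10
Natural end conditions: M_0 = M_3 = 0.
Forward elimination and back-substitution give M_0 = 0, M_1 = -258/29, M_2 = 266/87, M_3 = 0.
On [4, 7], p'(x) = b_2 + 2c_2·(x - 4) + 3d_2·(x - 4)² with b_2 = Δ_2 - h_2(2M_2 + M_3)/6 = -79/29, c_2 = M_2/2 = 133/87, d_2 = (M_3 - M_2)/(6h_2) = -133/783. So p'(7) = 54/29.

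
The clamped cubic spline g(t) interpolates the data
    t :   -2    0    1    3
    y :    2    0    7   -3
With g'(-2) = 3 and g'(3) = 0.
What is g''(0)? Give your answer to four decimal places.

16.1250

With M_i denoting the second derivative at x_i, h_i = 2, 1, 2, and Δ_i = (y_(i+1) − y_i)/h_i = -1, 7, -5:
  2·M_0 + 6·M_1 + 1·M_2 = 6(Δ_1 - Δ_0) = 48
  1·M_1 + 6·M_2 + 2·M_3 = 6(Δ_2 - Δ_1) = -72
Clamped end conditions give two more equations: 2h_0·M_0 + h_0·M_1 = 6(Δ_0 - g'(-2)) = -24 and h_2·M_2 + 2h_2·M_3 = 6(g'(3) - Δ_2) = 30.
Hence M_0 = -225/16, M_1 = 129/8, M_2 = -165/8, M_3 = 285/16.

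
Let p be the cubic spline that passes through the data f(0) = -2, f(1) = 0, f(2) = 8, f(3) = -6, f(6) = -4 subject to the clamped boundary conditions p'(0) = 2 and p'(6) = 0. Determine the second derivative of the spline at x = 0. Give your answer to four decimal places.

-11.4074

Let σ_i = p''(x_i). Step sizes h_i = 1, 1, 1, 3; slopes of the chords Δ_i = (y_(i+1) - y_i)/h_i = 2, 8, -14, 2/3.
  1·σ_0 + 4·σ_1 + 1·σ_2 = 6(Δ_1 - Δ_0) = 36
  1·σ_1 + 4·σ_2 + 1·σ_3 = 6(Δ_2 - Δ_1) = -132
  1·σ_2 + 8·σ_3 + 3·σ_4 = 6(Δ_3 - Δ_2) = 88
Clamped end conditions give two more equations: 2h_0·σ_0 + h_0·σ_1 = 6(Δ_0 - p'(0)) = 0 and h_3·σ_3 + 2h_3·σ_4 = 6(p'(6) - Δ_3) = -4.
Hence σ_0 = -308/27, σ_1 = 616/27, σ_2 = -1184/27, σ_3 = 556/27, σ_4 = -296/27.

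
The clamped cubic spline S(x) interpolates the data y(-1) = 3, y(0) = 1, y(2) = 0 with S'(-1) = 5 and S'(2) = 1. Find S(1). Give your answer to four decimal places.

-0.7708

Let m_i = S''(x_i). Step sizes h_i = 1, 2; slopes of the chords Δ_i = (y_(i+1) - y_i)/h_i = -2, -1/2.
  1·m_0 + 6·m_1 + 2·m_2 = 6(Δ_1 - Δ_0) = 9
Clamped end conditions give two more equations: 2h_0·m_0 + h_0·m_1 = 6(Δ_0 - S'(-1)) = -42 and h_1·m_1 + 2h_1·m_2 = 6(S'(2) - Δ_1) = 9.
Forward elimination and back-substitution give m_0 = -143/6, m_1 = 17/3, m_2 = -7/12.
On [0, 2], S(x) = 1 - 49/12·x + 17/6·x² - 25/48·x³.
With x = 1: S(1) = -37/48.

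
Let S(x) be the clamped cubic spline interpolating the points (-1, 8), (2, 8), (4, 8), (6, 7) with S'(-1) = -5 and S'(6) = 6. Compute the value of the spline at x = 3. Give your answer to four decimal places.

8.9966

Write σ_i for S''(x_i). With h_i = 3, 2, 2 and divided differences Δ_i = 0, 0, -1/2, the continuity of S' gives the tridiagonal system
  3·σ_0 + 10·σ_1 + 2·σ_2 = 6(Δ_1 - Δ_0) = 0
  2·σ_1 + 8·σ_2 + 2·σ_3 = 6(Δ_2 - Δ_1) = -3
Clamped end conditions give two more equations: 2h_0·σ_0 + h_0·σ_1 = 6(Δ_0 - S'(-1)) = 30 and h_2·σ_2 + 2h_2·σ_3 = 6(S'(6) - Δ_2) = 39.
Hence σ_0 = 205/37, σ_1 = -40/37, σ_2 = -215/74, σ_3 = 829/74.
On [2, 4], S(x) = 8 + 125/74·(x - 2) - 20/37·(x - 2)² - 45/296·(x - 2)³.
With (x - 2) = 1: S(3) = 2663/296.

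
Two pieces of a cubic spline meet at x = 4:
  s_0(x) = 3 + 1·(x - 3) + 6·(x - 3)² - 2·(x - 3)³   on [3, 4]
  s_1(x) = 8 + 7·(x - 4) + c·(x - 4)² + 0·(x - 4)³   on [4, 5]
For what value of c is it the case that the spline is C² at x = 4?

0

s_0''(x) = 12 - 12·(x - 3), so s_0''(4) = 0. On the right, s_1''(4) = 2c, so c = 0.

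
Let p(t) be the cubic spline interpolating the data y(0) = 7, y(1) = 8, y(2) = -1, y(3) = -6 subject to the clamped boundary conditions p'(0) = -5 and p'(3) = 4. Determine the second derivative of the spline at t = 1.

-24

With m_i denoting the second derivative at x_i, h_i = 1, 1, 1, and Δ_i = (y_(i+1) − y_i)/h_i = 1, -9, -5:
  1·m_0 + 4·m_1 + 1·m_2 = 6(Δ_1 - Δ_0) = -60
  1·m_1 + 4·m_2 + 1·m_3 = 6(Δ_2 - Δ_1) = 24
Clamped end conditions give two more equations: 2h_0·m_0 + h_0·m_1 = 6(Δ_0 - p'(0)) = 36 and h_2·m_2 + 2h_2·m_3 = 6(p'(3) - Δ_2) = 54.
Solving: m_0 = 30, m_1 = -24, m_2 = 6, m_3 = 24.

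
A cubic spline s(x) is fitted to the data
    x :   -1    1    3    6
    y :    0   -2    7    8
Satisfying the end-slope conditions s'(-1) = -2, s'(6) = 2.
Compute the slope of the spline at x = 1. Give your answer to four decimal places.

With σ_i denoting the second derivative at x_i, h_i = 2, 2, 3, and Δ_i = (y_(i+1) − y_i)/h_i = -1, 9/2, 1/3:
  2·σ_0 + 8·σ_1 + 2·σ_2 = 6(Δ_1 - Δ_0) = 33
  2·σ_1 + 10·σ_2 + 3·σ_3 = 6(Δ_2 - Δ_1) = -25
Clamped end conditions give two more equations: 2h_0·σ_0 + h_0·σ_1 = 6(Δ_0 - s'(-1)) = 6 and h_2·σ_2 + 2h_2·σ_3 = 6(s'(6) - Δ_2) = 10.
Forward elimination and back-substitution give σ_0 = -99/74, σ_1 = 210/37, σ_2 = -180/37, σ_3 = 455/111.
On [1, 3], s'(x) = b_1 + 2c_1·(x - 1) + 3d_1·(x - 1)² with b_1 = Δ_1 - h_1(2σ_1 + σ_2)/6 = 173/74, c_1 = σ_1/2 = 105/37, d_1 = (σ_2 - σ_1)/(6h_1) = -65/74. So s'(1) = 173/74.

2.3378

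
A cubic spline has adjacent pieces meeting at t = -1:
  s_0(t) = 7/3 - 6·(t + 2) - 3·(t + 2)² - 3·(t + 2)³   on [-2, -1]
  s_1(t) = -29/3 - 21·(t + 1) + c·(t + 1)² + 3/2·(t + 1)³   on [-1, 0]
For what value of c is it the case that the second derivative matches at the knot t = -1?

-12

s_0''(t) = -6 - 18·(t + 2), so s_0''(-1) = -24. On the right, s_1''(-1) = 2c, so c = -12.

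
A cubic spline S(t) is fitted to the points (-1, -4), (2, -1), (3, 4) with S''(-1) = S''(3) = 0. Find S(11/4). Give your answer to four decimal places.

2.6328

Let M_i = S''(x_i). Step sizes h_i = 3, 1; slopes of the chords Δ_i = (y_(i+1) - y_i)/h_i = 1, 5.
  3·M_0 + 8·M_1 + 1·M_2 = 6(Δ_1 - Δ_0) = 24
Natural end conditions: M_0 = M_2 = 0.
Forward elimination and back-substitution give M_0 = 0, M_1 = 3, M_2 = 0.
On [2, 3], S(t) = -1 + 4·(t - 2) + 3/2·(t - 2)² - 1/2·(t - 2)³.
With (t - 2) = 3/4: S(11/4) = 337/128.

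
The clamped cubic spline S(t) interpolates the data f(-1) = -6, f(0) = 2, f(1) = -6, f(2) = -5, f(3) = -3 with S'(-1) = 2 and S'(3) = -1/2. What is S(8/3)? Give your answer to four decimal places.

With m_i denoting the second derivative at x_i, h_i = 1, 1, 1, 1, and Δ_i = (y_(i+1) − y_i)/h_i = 8, -8, 1, 2:
  1·m_0 + 4·m_1 + 1·m_2 = 6(Δ_1 - Δ_0) = -96
  1·m_1 + 4·m_2 + 1·m_3 = 6(Δ_2 - Δ_1) = 54
  1·m_2 + 4·m_3 + 1·m_4 = 6(Δ_3 - Δ_2) = 6
Clamped end conditions give two more equations: 2h_0·m_0 + h_0·m_1 = 6(Δ_0 - S'(-1)) = 36 and h_3·m_3 + 2h_3·m_4 = 6(S'(3) - Δ_3) = -15.
Solving: m_0 = 2113/56, m_1 = -1105/28, m_2 = 193/8, m_3 = -85/28, m_4 = -335/56.
On [2, 3], S(t) = -5 + 449/112·(t - 2) - 85/56·(t - 2)² - 55/112·(t - 2)³.
With (t - 2) = 2/3: S(8/3) = -4759/1512.

-3.1475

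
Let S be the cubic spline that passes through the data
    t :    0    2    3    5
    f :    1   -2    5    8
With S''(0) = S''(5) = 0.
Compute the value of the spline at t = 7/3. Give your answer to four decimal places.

Let σ_i = S''(x_i). Step sizes h_i = 2, 1, 2; slopes of the chords Δ_i = (y_(i+1) - y_i)/h_i = -3/2, 7, 3/2.
  2·σ_0 + 6·σ_1 + 1·σ_2 = 6(Δ_1 - Δ_0) = 51
  1·σ_1 + 6·σ_2 + 2·σ_3 = 6(Δ_2 - Δ_1) = -33
Natural end conditions: σ_0 = σ_3 = 0.
Solving: σ_0 = 0, σ_1 = 339/35, σ_2 = -249/35, σ_3 = 0.
On [2, 3], S(t) = -2 + 347/70·(t - 2) + 339/70·(t - 2)² - 14/5·(t - 2)³.
With (t - 2) = 1/3: S(7/3) = 82/945.

0.0868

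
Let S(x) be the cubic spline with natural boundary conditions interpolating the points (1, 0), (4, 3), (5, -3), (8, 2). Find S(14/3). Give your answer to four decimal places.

Write σ_i for S''(x_i). With h_i = 3, 1, 3 and divided differences Δ_i = 1, -6, 5/3, the continuity of S' gives the tridiagonal system
  3·σ_0 + 8·σ_1 + 1·σ_2 = 6(Δ_1 - Δ_0) = -42
  1·σ_1 + 8·σ_2 + 3·σ_3 = 6(Δ_2 - Δ_1) = 46
Natural end conditions: σ_0 = σ_3 = 0.
Solving: σ_0 = 0, σ_1 = -382/63, σ_2 = 410/63, σ_3 = 0.
On [4, 5], S(x) = 3 - 319/63·(x - 4) - 191/63·(x - 4)² + 44/21·(x - 4)³.
With (x - 4) = 2/3: S(14/3) = -625/567.

-1.1023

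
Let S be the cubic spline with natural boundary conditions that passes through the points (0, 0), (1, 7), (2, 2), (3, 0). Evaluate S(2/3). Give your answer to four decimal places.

Write σ_i for S''(x_i). With h_i = 1, 1, 1 and divided differences Δ_i = 7, -5, -2, the continuity of S' gives the tridiagonal system
  1·σ_0 + 4·σ_1 + 1·σ_2 = 6(Δ_1 - Δ_0) = -72
  1·σ_1 + 4·σ_2 + 1·σ_3 = 6(Δ_2 - Δ_1) = 18
Natural end conditions: σ_0 = σ_3 = 0.
Solving: σ_0 = 0, σ_1 = -102/5, σ_2 = 48/5, σ_3 = 0.
On [0, 1], S(x) = 0 + 52/5·x + 0·x² - 17/5·x³.
With x = 2/3: S(2/3) = 160/27.

5.9259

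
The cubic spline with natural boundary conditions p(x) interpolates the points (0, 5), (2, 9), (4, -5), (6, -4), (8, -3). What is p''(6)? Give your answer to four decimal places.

-2.0893

Let m_i = p''(x_i). Step sizes h_i = 2, 2, 2, 2; slopes of the chords Δ_i = (y_(i+1) - y_i)/h_i = 2, -7, 1/2, 1/2.
  2·m_0 + 8·m_1 + 2·m_2 = 6(Δ_1 - Δ_0) = -54
  2·m_1 + 8·m_2 + 2·m_3 = 6(Δ_2 - Δ_1) = 45
  2·m_2 + 8·m_3 + 2·m_4 = 6(Δ_3 - Δ_2) = 0
Natural end conditions: m_0 = m_4 = 0.
Solving the tridiagonal system: m_0 = 0, m_1 = -495/56, m_2 = 117/14, m_3 = -117/56, m_4 = 0.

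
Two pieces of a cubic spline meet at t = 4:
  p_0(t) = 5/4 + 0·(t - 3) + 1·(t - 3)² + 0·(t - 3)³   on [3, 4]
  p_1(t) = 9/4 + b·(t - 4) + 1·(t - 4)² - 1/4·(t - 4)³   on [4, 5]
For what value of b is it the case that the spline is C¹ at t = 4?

2

p_0'(t) = 0 + 2·(t - 3) + 0·(t - 3)², so p_0'(4) = 2. On the right, p_1'(4) = b, so b = 2.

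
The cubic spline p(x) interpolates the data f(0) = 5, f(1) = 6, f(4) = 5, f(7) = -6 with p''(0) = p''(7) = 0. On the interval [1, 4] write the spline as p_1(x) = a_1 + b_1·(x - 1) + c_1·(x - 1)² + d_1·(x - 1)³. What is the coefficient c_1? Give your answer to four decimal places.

Write m_i for p''(x_i). With h_i = 1, 3, 3 and divided differences Δ_i = 1, -1/3, -11/3, the continuity of p' gives the tridiagonal system
  1·m_0 + 8·m_1 + 3·m_2 = 6(Δ_1 - Δ_0) = -8
  3·m_1 + 12·m_2 + 3·m_3 = 6(Δ_2 - Δ_1) = -20
Natural end conditions: m_0 = m_3 = 0.
Hence m_0 = 0, m_1 = -12/29, m_2 = -136/87, m_3 = 0.
On [1, 4], with p_1(x) = a_1 + b_1·(x - 1) + c_1·(x - 1)² + d_1·(x - 1)³: c_1 = m_1/2 = -6/29, d_1 = (m_2 - m_1)/(6h_1) = -50/783, b_1 = Δ_1 - h_1(2m_1 + m_2)/6 = 25/29.

-0.2069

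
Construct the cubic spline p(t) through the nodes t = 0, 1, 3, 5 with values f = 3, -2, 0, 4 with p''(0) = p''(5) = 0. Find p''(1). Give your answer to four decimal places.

6.2727

Write σ_i for p''(x_i). With h_i = 1, 2, 2 and divided differences Δ_i = -5, 1, 2, the continuity of p' gives the tridiagonal system
  1·σ_0 + 6·σ_1 + 2·σ_2 = 6(Δ_1 - Δ_0) = 36
  2·σ_1 + 8·σ_2 + 2·σ_3 = 6(Δ_2 - Δ_1) = 6
Natural end conditions: σ_0 = σ_3 = 0.
Hence σ_0 = 0, σ_1 = 69/11, σ_2 = -9/11, σ_3 = 0.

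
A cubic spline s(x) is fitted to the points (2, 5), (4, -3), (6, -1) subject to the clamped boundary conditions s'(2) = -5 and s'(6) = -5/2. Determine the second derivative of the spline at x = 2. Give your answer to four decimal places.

Write σ_i for s''(x_i). With h_i = 2, 2 and divided differences Δ_i = -4, 1, the continuity of s' gives the tridiagonal system
  2·σ_0 + 8·σ_1 + 2·σ_2 = 6(Δ_1 - Δ_0) = 30
Clamped end conditions give two more equations: 2h_0·σ_0 + h_0·σ_1 = 6(Δ_0 - s'(2)) = 6 and h_1·σ_1 + 2h_1·σ_2 = 6(s'(6) - Δ_1) = -21.
Solving: σ_0 = -13/8, σ_1 = 25/4, σ_2 = -67/8.

-1.6250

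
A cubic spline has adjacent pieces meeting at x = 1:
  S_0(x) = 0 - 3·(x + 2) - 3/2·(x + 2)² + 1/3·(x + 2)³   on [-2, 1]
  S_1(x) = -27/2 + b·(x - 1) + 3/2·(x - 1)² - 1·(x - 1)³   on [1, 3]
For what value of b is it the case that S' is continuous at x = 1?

S_0'(x) = -3 - 3·(x + 2) + 1·(x + 2)², so S_0'(1) = -3. On the right, S_1'(1) = b, so b = -3.

-3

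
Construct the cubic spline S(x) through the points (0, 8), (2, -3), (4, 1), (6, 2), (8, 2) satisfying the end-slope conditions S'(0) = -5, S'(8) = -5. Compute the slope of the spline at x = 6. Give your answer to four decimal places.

With σ_i denoting the second derivative at x_i, h_i = 2, 2, 2, 2, and Δ_i = (y_(i+1) − y_i)/h_i = -11/2, 2, 1/2, 0:
  2·σ_0 + 8·σ_1 + 2·σ_2 = 6(Δ_1 - Δ_0) = 45
  2·σ_1 + 8·σ_2 + 2·σ_3 = 6(Δ_2 - Δ_1) = -9
  2·σ_2 + 8·σ_3 + 2·σ_4 = 6(Δ_3 - Δ_2) = -3
Clamped end conditions give two more equations: 2h_0·σ_0 + h_0·σ_1 = 6(Δ_0 - S'(0)) = -3 and h_3·σ_3 + 2h_3·σ_4 = 6(S'(8) - Δ_3) = -30.
Hence σ_0 = -129/28, σ_1 = 54/7, σ_2 = -15/4, σ_3 = 39/14, σ_4 = -249/28.
On [6, 8], S'(x) = b_3 + 2c_3·(x - 6) + 3d_3·(x - 6)² with b_3 = Δ_3 - h_3(2σ_3 + σ_4)/6 = 31/28, c_3 = σ_3/2 = 39/28, d_3 = (σ_4 - σ_3)/(6h_3) = -109/112. So S'(6) = 31/28.

1.1071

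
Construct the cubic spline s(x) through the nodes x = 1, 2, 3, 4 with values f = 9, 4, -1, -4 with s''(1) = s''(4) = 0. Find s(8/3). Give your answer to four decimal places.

0.5086

Let M_i = s''(x_i). Step sizes h_i = 1, 1, 1; slopes of the chords Δ_i = (y_(i+1) - y_i)/h_i = -5, -5, -3.
  1·M_0 + 4·M_1 + 1·M_2 = 6(Δ_1 - Δ_0) = 0
  1·M_1 + 4·M_2 + 1·M_3 = 6(Δ_2 - Δ_1) = 12
Natural end conditions: M_0 = M_3 = 0.
Hence M_0 = 0, M_1 = -4/5, M_2 = 16/5, M_3 = 0.
On [2, 3], s(x) = 4 - 79/15·(x - 2) - 2/5·(x - 2)² + 2/3·(x - 2)³.
With (x - 2) = 2/3: s(8/3) = 206/405.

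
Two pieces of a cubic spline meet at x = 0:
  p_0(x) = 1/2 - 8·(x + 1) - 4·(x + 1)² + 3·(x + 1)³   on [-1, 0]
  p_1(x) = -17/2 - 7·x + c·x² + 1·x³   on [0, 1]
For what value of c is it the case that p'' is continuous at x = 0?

p_0''(x) = -8 + 18·(x + 1), so p_0''(0) = 10. On the right, p_1''(0) = 2c, so c = 5.

5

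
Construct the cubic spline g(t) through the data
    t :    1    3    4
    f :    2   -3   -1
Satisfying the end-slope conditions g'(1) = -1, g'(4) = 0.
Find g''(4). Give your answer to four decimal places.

Let M_i = g''(x_i). Step sizes h_i = 2, 1; slopes of the chords Δ_i = (y_(i+1) - y_i)/h_i = -5/2, 2.
  2·M_0 + 6·M_1 + 1·M_2 = 6(Δ_1 - Δ_0) = 27
Clamped end conditions give two more equations: 2h_0·M_0 + h_0·M_1 = 6(Δ_0 - g'(1)) = -9 and h_1·M_1 + 2h_1·M_2 = 6(g'(4) - Δ_1) = -12.
Solving the tridiagonal system: M_0 = -77/12, M_1 = 25/3, M_2 = -61/6.

-10.1667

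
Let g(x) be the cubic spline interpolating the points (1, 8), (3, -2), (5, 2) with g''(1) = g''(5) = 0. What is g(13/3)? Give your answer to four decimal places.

With m_i denoting the second derivative at x_i, h_i = 2, 2, and Δ_i = (y_(i+1) − y_i)/h_i = -5, 2:
  2·m_0 + 8·m_1 + 2·m_2 = 6(Δ_1 - Δ_0) = 42
Natural end conditions: m_0 = m_2 = 0.
Hence m_0 = 0, m_1 = 21/4, m_2 = 0.
On [3, 5], g(x) = -2 - 3/2·(x - 3) + 21/8·(x - 3)² - 7/16·(x - 3)³.
With (x - 3) = 4/3: g(13/3) = -10/27.

-0.3704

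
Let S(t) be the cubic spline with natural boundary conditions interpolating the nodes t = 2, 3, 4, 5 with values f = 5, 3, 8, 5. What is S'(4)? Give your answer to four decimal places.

Write M_i for S''(x_i). With h_i = 1, 1, 1 and divided differences Δ_i = -2, 5, -3, the continuity of S' gives the tridiagonal system
  1·M_0 + 4·M_1 + 1·M_2 = 6(Δ_1 - Δ_0) = 42
  1·M_1 + 4·M_2 + 1·M_3 = 6(Δ_2 - Δ_1) = -48
Natural end conditions: M_0 = M_3 = 0.
Forward elimination and back-substitution give M_0 = 0, M_1 = 72/5, M_2 = -78/5, M_3 = 0.
On [4, 5], S'(t) = b_2 + 2c_2·(t - 4) + 3d_2·(t - 4)² with b_2 = Δ_2 - h_2(2M_2 + M_3)/6 = 11/5, c_2 = M_2/2 = -39/5, d_2 = (M_3 - M_2)/(6h_2) = 13/5. So S'(4) = 11/5.

2.2000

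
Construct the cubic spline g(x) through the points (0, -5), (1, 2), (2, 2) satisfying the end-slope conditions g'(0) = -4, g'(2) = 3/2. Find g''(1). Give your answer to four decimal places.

-26.5000

With M_i denoting the second derivative at x_i, h_i = 1, 1, and Δ_i = (y_(i+1) − y_i)/h_i = 7, 0:
  1·M_0 + 4·M_1 + 1·M_2 = 6(Δ_1 - Δ_0) = -42
Clamped end conditions give two more equations: 2h_0·M_0 + h_0·M_1 = 6(Δ_0 - g'(0)) = 66 and h_1·M_1 + 2h_1·M_2 = 6(g'(2) - Δ_1) = 9.
Hence M_0 = 185/4, M_1 = -53/2, M_2 = 71/4.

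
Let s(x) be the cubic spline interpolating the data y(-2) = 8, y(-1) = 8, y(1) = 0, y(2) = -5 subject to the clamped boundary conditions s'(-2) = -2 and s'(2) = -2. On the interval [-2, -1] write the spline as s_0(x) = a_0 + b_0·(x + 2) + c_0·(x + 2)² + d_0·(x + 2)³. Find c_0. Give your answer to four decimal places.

4.2857

Write σ_i for s''(x_i). With h_i = 1, 2, 1 and divided differences Δ_i = 0, -4, -5, the continuity of s' gives the tridiagonal system
  1·σ_0 + 6·σ_1 + 2·σ_2 = 6(Δ_1 - Δ_0) = -24
  2·σ_1 + 6·σ_2 + 1·σ_3 = 6(Δ_2 - Δ_1) = -6
Clamped end conditions give two more equations: 2h_0·σ_0 + h_0·σ_1 = 6(Δ_0 - s'(-2)) = 12 and h_2·σ_2 + 2h_2·σ_3 = 6(s'(2) - Δ_2) = 18.
Hence σ_0 = 60/7, σ_1 = -36/7, σ_2 = -6/7, σ_3 = 66/7.
On [-2, -1], with s_0(x) = a_0 + b_0·(x + 2) + c_0·(x + 2)² + d_0·(x + 2)³: c_0 = σ_0/2 = 30/7, d_0 = (σ_1 - σ_0)/(6h_0) = -16/7, b_0 = Δ_0 - h_0(2σ_0 + σ_1)/6 = -2.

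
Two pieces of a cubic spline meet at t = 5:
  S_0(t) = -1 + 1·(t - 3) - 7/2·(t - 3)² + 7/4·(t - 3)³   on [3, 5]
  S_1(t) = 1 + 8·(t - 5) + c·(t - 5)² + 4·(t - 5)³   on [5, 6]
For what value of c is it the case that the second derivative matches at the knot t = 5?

7

S_0''(t) = -7 + 21/2·(t - 3), so S_0''(5) = 14. On the right, S_1''(5) = 2c, so c = 7.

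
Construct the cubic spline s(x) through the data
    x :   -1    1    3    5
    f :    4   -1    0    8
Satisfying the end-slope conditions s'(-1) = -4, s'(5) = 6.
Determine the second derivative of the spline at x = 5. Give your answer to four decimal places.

2.1333

With m_i denoting the second derivative at x_i, h_i = 2, 2, 2, and Δ_i = (y_(i+1) − y_i)/h_i = -5/2, 1/2, 4:
  2·m_0 + 8·m_1 + 2·m_2 = 6(Δ_1 - Δ_0) = 18
  2·m_1 + 8·m_2 + 2·m_3 = 6(Δ_2 - Δ_1) = 21
Clamped end conditions give two more equations: 2h_0·m_0 + h_0·m_1 = 6(Δ_0 - s'(-1)) = 9 and h_2·m_2 + 2h_2·m_3 = 6(s'(5) - Δ_2) = 12.
Hence m_0 = 23/15, m_1 = 43/30, m_2 = 26/15, m_3 = 32/15.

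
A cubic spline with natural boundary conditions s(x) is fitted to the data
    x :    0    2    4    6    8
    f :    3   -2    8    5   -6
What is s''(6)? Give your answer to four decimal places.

Put m_i = s'' at the i-th knot. Here h = (2, 2, 2, 2) and Δ = (-5/2, 5, -3/2, -11/2), so the interior equations h_(i-1)·m_(i-1) + 2(h_(i-1)+h_i)·m_i + h_i·m_(i+1) = 6(Δ_i − Δ_(i-1)) read
  2·m_0 + 8·m_1 + 2·m_2 = 6(Δ_1 - Δ_0) = 45
  2·m_1 + 8·m_2 + 2·m_3 = 6(Δ_2 - Δ_1) = -39
  2·m_2 + 8·m_3 + 2·m_4 = 6(Δ_3 - Δ_2) = -24
Natural end conditions: m_0 = m_4 = 0.
Forward elimination and back-substitution give m_0 = 0, m_1 = 807/112, m_2 = -177/28, m_3 = -159/112, m_4 = 0.

-1.4196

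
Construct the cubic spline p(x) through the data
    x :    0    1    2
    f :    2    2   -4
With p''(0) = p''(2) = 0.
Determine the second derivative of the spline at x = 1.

With M_i denoting the second derivative at x_i, h_i = 1, 1, and Δ_i = (y_(i+1) − y_i)/h_i = 0, -6:
  1·M_0 + 4·M_1 + 1·M_2 = 6(Δ_1 - Δ_0) = -36
Natural end conditions: M_0 = M_2 = 0.
Forward elimination and back-substitution give M_0 = 0, M_1 = -9, M_2 = 0.

-9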